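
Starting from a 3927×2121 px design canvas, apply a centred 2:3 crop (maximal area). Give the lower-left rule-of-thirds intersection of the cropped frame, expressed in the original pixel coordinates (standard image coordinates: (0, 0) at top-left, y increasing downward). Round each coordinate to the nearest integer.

(1728, 1414)

3927/2121 > 2/3, so the 2:3 crop keeps the full height 2121 and trims width to 2121 × 2/3 = 1414.00 px.
Left offset = (3927 − 1414.00)/2 = 1256.50 px; top offset = 0.
Lower-left is one-third across and two-thirds down within the crop:
x = 1256.50 + 1 × 1414.00/3 ≈ 1728; y = 0.00 + 2 × 2121.00/3 ≈ 1414.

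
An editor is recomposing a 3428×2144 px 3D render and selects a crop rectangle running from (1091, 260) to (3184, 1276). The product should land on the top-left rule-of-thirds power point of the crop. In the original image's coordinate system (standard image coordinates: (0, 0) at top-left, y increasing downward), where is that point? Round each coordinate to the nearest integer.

(1789, 599)

Crop width = 3184 − 1091 = 2093 px; one third is 697.67 px.
Crop height = 1276 − 260 = 1016 px; one third is 338.67 px.
The top-left point is one-third across and one-third down within the crop:
x = 1091 + 1 × 697.67 ≈ 1789; y = 260 + 1 × 338.67 ≈ 599.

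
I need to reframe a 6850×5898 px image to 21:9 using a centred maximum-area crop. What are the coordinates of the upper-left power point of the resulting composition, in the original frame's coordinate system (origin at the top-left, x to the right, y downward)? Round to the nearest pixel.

x = 2283 px, y = 2460 px

6850/5898 < 21/9, so the 21:9 crop keeps the full width 6850 and trims height to 6850 × 9/21 = 2935.71 px.
Top offset = (5898 − 2935.71)/2 = 1481.14 px; left offset = 0.
Upper-left is one-third across and one-third down within the crop:
x = 0.00 + 1 × 6850.00/3 ≈ 2283; y = 1481.14 + 1 × 2935.71/3 ≈ 2460.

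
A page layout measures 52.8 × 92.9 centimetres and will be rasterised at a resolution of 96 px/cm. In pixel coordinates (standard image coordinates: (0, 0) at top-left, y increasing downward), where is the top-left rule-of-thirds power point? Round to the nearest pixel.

(1690, 2973)

In pixels the canvas is 52.8 × 96 = 5068.8 wide and 92.9 × 96 = 8918.4 tall.
The top-left point is one-third across and one-third down:
x = 1 × 5068.8/3 ≈ 1690; y = 1 × 8918.4/3 ≈ 2973.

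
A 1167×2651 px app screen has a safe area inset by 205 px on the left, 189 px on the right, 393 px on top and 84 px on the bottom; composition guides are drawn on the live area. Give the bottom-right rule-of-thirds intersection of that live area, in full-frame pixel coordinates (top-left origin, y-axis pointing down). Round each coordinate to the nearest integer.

x = 720 px, y = 1842 px

Content width = 1167 − 205 − 189 = 773 px; content height = 2651 − 393 − 84 = 2174 px.
Bottom-right is two-thirds across and two-thirds down within the live area.
x = 205 + 2 × 773/3 = 205 + 515.33 ≈ 720
y = 393 + 2 × 2174/3 = 393 + 1449.33 ≈ 1842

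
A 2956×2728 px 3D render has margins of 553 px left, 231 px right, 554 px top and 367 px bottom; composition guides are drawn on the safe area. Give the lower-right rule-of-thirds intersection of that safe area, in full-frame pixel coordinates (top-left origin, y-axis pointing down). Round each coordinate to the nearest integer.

x = 2001 px, y = 1759 px

Content width = 2956 − 553 − 231 = 2172 px; content height = 2728 − 554 − 367 = 1807 px.
Lower-right is two-thirds across and two-thirds down within the safe area.
x = 553 + 2 × 2172/3 = 553 + 1448.00 ≈ 2001
y = 554 + 2 × 1807/3 = 554 + 1204.67 ≈ 1759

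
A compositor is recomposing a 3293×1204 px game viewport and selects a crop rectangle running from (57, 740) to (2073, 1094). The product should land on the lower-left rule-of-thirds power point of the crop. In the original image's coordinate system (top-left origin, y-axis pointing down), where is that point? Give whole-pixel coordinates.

x = 729 px, y = 976 px

Crop width = 2073 − 57 = 2016 px; one third is 672.00 px.
Crop height = 1094 − 740 = 354 px; one third is 118.00 px.
The lower-left point is one-third across and two-thirds down within the crop:
x = 57 + 1 × 672.00 ≈ 729; y = 740 + 2 × 118.00 ≈ 976.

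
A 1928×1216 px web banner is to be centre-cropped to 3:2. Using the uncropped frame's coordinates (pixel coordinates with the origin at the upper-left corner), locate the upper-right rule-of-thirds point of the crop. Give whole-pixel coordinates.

1928/1216 > 3/2, so the 3:2 crop keeps the full height 1216 and trims width to 1216 × 3/2 = 1824.00 px.
Left offset = (1928 − 1824.00)/2 = 52.00 px; top offset = 0.
Upper-right is two-thirds across and one-third down within the crop:
x = 52.00 + 2 × 1824.00/3 ≈ 1268; y = 0.00 + 1 × 1216.00/3 ≈ 405.

(1268, 405)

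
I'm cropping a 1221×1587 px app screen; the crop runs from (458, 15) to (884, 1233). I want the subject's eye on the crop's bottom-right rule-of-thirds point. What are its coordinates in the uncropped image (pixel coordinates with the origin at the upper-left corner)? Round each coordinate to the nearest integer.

Crop width = 884 − 458 = 426 px; one third is 142.00 px.
Crop height = 1233 − 15 = 1218 px; one third is 406.00 px.
The bottom-right point is two-thirds across and two-thirds down within the crop:
x = 458 + 2 × 142.00 ≈ 742; y = 15 + 2 × 406.00 ≈ 827.

x = 742 px, y = 827 px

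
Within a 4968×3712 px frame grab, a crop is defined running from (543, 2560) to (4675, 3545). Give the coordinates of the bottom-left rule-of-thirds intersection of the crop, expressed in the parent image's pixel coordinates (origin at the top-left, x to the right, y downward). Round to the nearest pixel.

x = 1920 px, y = 3217 px

Crop width = 4675 − 543 = 4132 px; one third is 1377.33 px.
Crop height = 3545 − 2560 = 985 px; one third is 328.33 px.
The bottom-left point is one-third across and two-thirds down within the crop:
x = 543 + 1 × 1377.33 ≈ 1920; y = 2560 + 2 × 328.33 ≈ 3217.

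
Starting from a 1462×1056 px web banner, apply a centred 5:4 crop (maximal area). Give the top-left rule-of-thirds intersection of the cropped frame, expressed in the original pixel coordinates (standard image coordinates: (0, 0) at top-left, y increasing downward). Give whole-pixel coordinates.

x = 511 px, y = 352 px

1462/1056 > 5/4, so the 5:4 crop keeps the full height 1056 and trims width to 1056 × 5/4 = 1320.00 px.
Left offset = (1462 − 1320.00)/2 = 71.00 px; top offset = 0.
Top-left is one-third across and one-third down within the crop:
x = 71.00 + 1 × 1320.00/3 ≈ 511; y = 0.00 + 1 × 1056.00/3 ≈ 352.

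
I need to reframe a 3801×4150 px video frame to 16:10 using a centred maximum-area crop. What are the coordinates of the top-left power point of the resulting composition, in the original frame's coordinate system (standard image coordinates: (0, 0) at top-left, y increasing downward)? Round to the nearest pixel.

(1267, 1679)

3801/4150 < 16/10, so the 16:10 crop keeps the full width 3801 and trims height to 3801 × 10/16 = 2375.62 px.
Top offset = (4150 − 2375.62)/2 = 887.19 px; left offset = 0.
Top-left is one-third across and one-third down within the crop:
x = 0.00 + 1 × 3801.00/3 ≈ 1267; y = 887.19 + 1 × 2375.62/3 ≈ 1679.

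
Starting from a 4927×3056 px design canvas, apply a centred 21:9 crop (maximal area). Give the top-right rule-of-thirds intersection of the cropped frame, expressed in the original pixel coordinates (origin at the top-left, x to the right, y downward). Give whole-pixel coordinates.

(3285, 1176)

4927/3056 < 21/9, so the 21:9 crop keeps the full width 4927 and trims height to 4927 × 9/21 = 2111.57 px.
Top offset = (3056 − 2111.57)/2 = 472.21 px; left offset = 0.
Top-right is two-thirds across and one-third down within the crop:
x = 0.00 + 2 × 4927.00/3 ≈ 3285; y = 472.21 + 1 × 2111.57/3 ≈ 1176.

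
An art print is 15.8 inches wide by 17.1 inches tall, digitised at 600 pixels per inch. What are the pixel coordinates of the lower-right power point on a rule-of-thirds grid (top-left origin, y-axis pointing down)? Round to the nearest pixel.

In pixels the canvas is 15.8 × 600 = 9480 wide and 17.1 × 600 = 10260 tall.
The lower-right point is two-thirds across and two-thirds down:
x = 2 × 9480/3 ≈ 6320; y = 2 × 10260/3 ≈ 6840.

x = 6320 px, y = 6840 px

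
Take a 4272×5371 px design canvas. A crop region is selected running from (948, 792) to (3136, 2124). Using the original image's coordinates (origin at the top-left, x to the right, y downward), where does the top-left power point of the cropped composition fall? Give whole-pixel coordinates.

Crop width = 3136 − 948 = 2188 px; one third is 729.33 px.
Crop height = 2124 − 792 = 1332 px; one third is 444.00 px.
The top-left point is one-third across and one-third down within the crop:
x = 948 + 1 × 729.33 ≈ 1677; y = 792 + 1 × 444.00 ≈ 1236.

x = 1677 px, y = 1236 px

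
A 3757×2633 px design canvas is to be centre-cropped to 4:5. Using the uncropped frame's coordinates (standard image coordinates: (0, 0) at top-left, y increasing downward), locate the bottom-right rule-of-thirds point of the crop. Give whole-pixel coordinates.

3757/2633 > 4/5, so the 4:5 crop keeps the full height 2633 and trims width to 2633 × 4/5 = 2106.40 px.
Left offset = (3757 − 2106.40)/2 = 825.30 px; top offset = 0.
Bottom-right is two-thirds across and two-thirds down within the crop:
x = 825.30 + 2 × 2106.40/3 ≈ 2230; y = 0.00 + 2 × 2633.00/3 ≈ 1755.

(2230, 1755)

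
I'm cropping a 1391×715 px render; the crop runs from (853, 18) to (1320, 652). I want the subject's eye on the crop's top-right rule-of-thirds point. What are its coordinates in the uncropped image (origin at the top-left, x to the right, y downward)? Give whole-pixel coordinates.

Crop width = 1320 − 853 = 467 px; one third is 155.67 px.
Crop height = 652 − 18 = 634 px; one third is 211.33 px.
The top-right point is two-thirds across and one-third down within the crop:
x = 853 + 2 × 155.67 ≈ 1164; y = 18 + 1 × 211.33 ≈ 229.

(1164, 229)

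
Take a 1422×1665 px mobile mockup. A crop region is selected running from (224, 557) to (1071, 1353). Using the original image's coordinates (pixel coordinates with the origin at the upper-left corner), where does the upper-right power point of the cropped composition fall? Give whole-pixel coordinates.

Crop width = 1071 − 224 = 847 px; one third is 282.33 px.
Crop height = 1353 − 557 = 796 px; one third is 265.33 px.
The upper-right point is two-thirds across and one-third down within the crop:
x = 224 + 2 × 282.33 ≈ 789; y = 557 + 1 × 265.33 ≈ 822.

x = 789 px, y = 822 px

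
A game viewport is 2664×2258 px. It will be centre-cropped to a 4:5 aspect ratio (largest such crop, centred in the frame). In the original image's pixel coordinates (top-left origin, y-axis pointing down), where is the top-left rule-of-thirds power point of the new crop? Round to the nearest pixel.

2664/2258 > 4/5, so the 4:5 crop keeps the full height 2258 and trims width to 2258 × 4/5 = 1806.40 px.
Left offset = (2664 − 1806.40)/2 = 428.80 px; top offset = 0.
Top-left is one-third across and one-third down within the crop:
x = 428.80 + 1 × 1806.40/3 ≈ 1031; y = 0.00 + 1 × 2258.00/3 ≈ 753.

(1031, 753)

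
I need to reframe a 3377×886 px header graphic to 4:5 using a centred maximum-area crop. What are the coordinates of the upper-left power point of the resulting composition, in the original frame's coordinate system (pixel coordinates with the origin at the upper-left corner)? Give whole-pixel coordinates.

x = 1570 px, y = 295 px

3377/886 > 4/5, so the 4:5 crop keeps the full height 886 and trims width to 886 × 4/5 = 708.80 px.
Left offset = (3377 − 708.80)/2 = 1334.10 px; top offset = 0.
Upper-left is one-third across and one-third down within the crop:
x = 1334.10 + 1 × 708.80/3 ≈ 1570; y = 0.00 + 1 × 886.00/3 ≈ 295.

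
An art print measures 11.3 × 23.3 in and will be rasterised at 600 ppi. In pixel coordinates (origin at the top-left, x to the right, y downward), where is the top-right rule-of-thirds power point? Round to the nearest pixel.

In pixels the canvas is 11.3 × 600 = 6780 wide and 23.3 × 600 = 13980 tall.
The top-right point is two-thirds across and one-third down:
x = 2 × 6780/3 ≈ 4520; y = 1 × 13980/3 ≈ 4660.

(4520, 4660)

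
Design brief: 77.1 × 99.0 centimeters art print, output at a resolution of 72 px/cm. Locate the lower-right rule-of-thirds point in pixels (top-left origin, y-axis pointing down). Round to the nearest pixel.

In pixels the canvas is 77.1 × 72 = 5551.2 wide and 99.0 × 72 = 7128 tall.
The lower-right point is two-thirds across and two-thirds down:
x = 2 × 5551.2/3 ≈ 3701; y = 2 × 7128/3 ≈ 4752.

(3701, 4752)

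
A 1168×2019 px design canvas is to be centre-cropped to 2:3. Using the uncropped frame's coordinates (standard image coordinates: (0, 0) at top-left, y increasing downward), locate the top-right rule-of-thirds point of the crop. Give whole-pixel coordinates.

1168/2019 < 2/3, so the 2:3 crop keeps the full width 1168 and trims height to 1168 × 3/2 = 1752.00 px.
Top offset = (2019 − 1752.00)/2 = 133.50 px; left offset = 0.
Top-right is two-thirds across and one-third down within the crop:
x = 0.00 + 2 × 1168.00/3 ≈ 779; y = 133.50 + 1 × 1752.00/3 ≈ 718.

(779, 718)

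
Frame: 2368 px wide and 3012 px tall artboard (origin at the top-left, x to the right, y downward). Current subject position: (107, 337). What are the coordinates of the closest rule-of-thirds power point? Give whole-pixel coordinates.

x = 789 px, y = 1004 px

Third lines: x ∈ {789, 1579}, y ∈ {1004, 2008}.
107 is closer to x = 789; 337 is closer to y = 1004.
So the nearest intersection is the upper-left power point.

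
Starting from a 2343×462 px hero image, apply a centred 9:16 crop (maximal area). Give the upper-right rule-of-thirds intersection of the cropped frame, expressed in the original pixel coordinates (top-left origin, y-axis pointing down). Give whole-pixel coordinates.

2343/462 > 9/16, so the 9:16 crop keeps the full height 462 and trims width to 462 × 9/16 = 259.88 px.
Left offset = (2343 − 259.88)/2 = 1041.56 px; top offset = 0.
Upper-right is two-thirds across and one-third down within the crop:
x = 1041.56 + 2 × 259.88/3 ≈ 1215; y = 0.00 + 1 × 462.00/3 ≈ 154.

(1215, 154)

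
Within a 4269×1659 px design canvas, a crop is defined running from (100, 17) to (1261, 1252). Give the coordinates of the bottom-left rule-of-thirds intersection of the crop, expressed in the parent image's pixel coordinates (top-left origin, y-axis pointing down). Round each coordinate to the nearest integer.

(487, 840)

Crop width = 1261 − 100 = 1161 px; one third is 387.00 px.
Crop height = 1252 − 17 = 1235 px; one third is 411.67 px.
The bottom-left point is one-third across and two-thirds down within the crop:
x = 100 + 1 × 387.00 ≈ 487; y = 17 + 2 × 411.67 ≈ 840.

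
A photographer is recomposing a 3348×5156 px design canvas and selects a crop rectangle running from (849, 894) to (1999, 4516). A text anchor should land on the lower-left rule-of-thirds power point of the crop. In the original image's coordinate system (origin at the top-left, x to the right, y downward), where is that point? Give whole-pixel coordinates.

x = 1232 px, y = 3309 px

Crop width = 1999 − 849 = 1150 px; one third is 383.33 px.
Crop height = 4516 − 894 = 3622 px; one third is 1207.33 px.
The lower-left point is one-third across and two-thirds down within the crop:
x = 849 + 1 × 383.33 ≈ 1232; y = 894 + 2 × 1207.33 ≈ 3309.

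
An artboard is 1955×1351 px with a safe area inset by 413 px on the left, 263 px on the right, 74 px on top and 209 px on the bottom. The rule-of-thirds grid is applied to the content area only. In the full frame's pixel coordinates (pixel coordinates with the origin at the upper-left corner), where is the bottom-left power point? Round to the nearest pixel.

Content width = 1955 − 413 − 263 = 1279 px; content height = 1351 − 74 − 209 = 1068 px.
Bottom-left is one-third across and two-thirds down within the content area.
x = 413 + 1 × 1279/3 = 413 + 426.33 ≈ 839
y = 74 + 2 × 1068/3 = 74 + 712.00 ≈ 786

x = 839 px, y = 786 px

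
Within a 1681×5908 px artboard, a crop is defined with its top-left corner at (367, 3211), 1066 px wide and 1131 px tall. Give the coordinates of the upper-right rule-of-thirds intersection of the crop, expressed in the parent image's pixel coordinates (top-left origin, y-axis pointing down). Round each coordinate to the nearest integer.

(1078, 3588)

One third of the crop width 1066 is 355.33 px.
One third of the crop height 1131 is 377.00 px.
The upper-right point is two-thirds across and one-third down within the crop:
x = 367 + 2 × 355.33 ≈ 1078; y = 3211 + 1 × 377.00 ≈ 3588.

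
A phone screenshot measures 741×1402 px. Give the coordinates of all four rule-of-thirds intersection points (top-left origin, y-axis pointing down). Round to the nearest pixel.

(247, 467), (494, 467), (247, 935), (494, 935)

One third of 741 is 247; one third of 1402 is 467.33.
Vertical third lines at x = 247 and x = 494; horizontal third lines at y = 467 and y = 935.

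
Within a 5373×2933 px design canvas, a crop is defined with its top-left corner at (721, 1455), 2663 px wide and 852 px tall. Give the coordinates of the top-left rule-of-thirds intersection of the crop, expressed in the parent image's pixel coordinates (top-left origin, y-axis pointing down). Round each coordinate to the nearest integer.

x = 1609 px, y = 1739 px

One third of the crop width 2663 is 887.67 px.
One third of the crop height 852 is 284.00 px.
The top-left point is one-third across and one-third down within the crop:
x = 721 + 1 × 887.67 ≈ 1609; y = 1455 + 1 × 284.00 ≈ 1739.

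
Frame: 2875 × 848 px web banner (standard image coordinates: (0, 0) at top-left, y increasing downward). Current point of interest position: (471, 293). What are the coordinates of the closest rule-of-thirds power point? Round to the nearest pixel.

Third lines: x ∈ {958, 1917}, y ∈ {283, 565}.
471 is closer to x = 958; 293 is closer to y = 283.
So the nearest intersection is the upper-left power point.

(958, 283)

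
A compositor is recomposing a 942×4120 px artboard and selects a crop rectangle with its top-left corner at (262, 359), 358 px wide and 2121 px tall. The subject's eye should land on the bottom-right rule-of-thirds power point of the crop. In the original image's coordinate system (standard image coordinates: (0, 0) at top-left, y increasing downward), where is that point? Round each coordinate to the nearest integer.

(501, 1773)

One third of the crop width 358 is 119.33 px.
One third of the crop height 2121 is 707.00 px.
The bottom-right point is two-thirds across and two-thirds down within the crop:
x = 262 + 2 × 119.33 ≈ 501; y = 359 + 2 × 707.00 ≈ 1773.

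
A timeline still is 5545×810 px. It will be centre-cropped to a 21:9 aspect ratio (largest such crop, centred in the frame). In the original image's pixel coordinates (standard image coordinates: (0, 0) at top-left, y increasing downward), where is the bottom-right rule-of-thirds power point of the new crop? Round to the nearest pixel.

x = 3088 px, y = 540 px

5545/810 > 21/9, so the 21:9 crop keeps the full height 810 and trims width to 810 × 21/9 = 1890.00 px.
Left offset = (5545 − 1890.00)/2 = 1827.50 px; top offset = 0.
Bottom-right is two-thirds across and two-thirds down within the crop:
x = 1827.50 + 2 × 1890.00/3 ≈ 3088; y = 0.00 + 2 × 810.00/3 ≈ 540.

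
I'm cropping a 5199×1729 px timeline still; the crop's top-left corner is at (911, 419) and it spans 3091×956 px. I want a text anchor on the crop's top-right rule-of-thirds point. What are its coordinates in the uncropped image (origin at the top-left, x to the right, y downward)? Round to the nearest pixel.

One third of the crop width 3091 is 1030.33 px.
One third of the crop height 956 is 318.67 px.
The top-right point is two-thirds across and one-third down within the crop:
x = 911 + 2 × 1030.33 ≈ 2972; y = 419 + 1 × 318.67 ≈ 738.

(2972, 738)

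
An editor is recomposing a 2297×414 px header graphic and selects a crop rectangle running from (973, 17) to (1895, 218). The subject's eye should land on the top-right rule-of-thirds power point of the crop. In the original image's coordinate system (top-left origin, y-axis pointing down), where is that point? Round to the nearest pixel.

Crop width = 1895 − 973 = 922 px; one third is 307.33 px.
Crop height = 218 − 17 = 201 px; one third is 67.00 px.
The top-right point is two-thirds across and one-third down within the crop:
x = 973 + 2 × 307.33 ≈ 1588; y = 17 + 1 × 67.00 ≈ 84.

(1588, 84)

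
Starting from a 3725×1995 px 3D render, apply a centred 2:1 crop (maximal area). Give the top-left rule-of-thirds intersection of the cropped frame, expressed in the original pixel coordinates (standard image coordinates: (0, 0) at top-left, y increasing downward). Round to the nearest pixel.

(1242, 687)

3725/1995 < 2/1, so the 2:1 crop keeps the full width 3725 and trims height to 3725 × 1/2 = 1862.50 px.
Top offset = (1995 − 1862.50)/2 = 66.25 px; left offset = 0.
Top-left is one-third across and one-third down within the crop:
x = 0.00 + 1 × 3725.00/3 ≈ 1242; y = 66.25 + 1 × 1862.50/3 ≈ 687.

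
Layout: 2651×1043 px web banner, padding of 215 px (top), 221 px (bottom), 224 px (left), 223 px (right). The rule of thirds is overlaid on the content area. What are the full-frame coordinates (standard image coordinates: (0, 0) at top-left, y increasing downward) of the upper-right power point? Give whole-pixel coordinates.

Content width = 2651 − 224 − 223 = 2204 px; content height = 1043 − 215 − 221 = 607 px.
Upper-right is two-thirds across and one-third down within the content area.
x = 224 + 2 × 2204/3 = 224 + 1469.33 ≈ 1693
y = 215 + 1 × 607/3 = 215 + 202.33 ≈ 417

(1693, 417)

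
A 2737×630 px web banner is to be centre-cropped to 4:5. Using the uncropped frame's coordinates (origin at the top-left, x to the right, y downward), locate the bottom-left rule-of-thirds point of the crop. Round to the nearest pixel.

2737/630 > 4/5, so the 4:5 crop keeps the full height 630 and trims width to 630 × 4/5 = 504.00 px.
Left offset = (2737 − 504.00)/2 = 1116.50 px; top offset = 0.
Bottom-left is one-third across and two-thirds down within the crop:
x = 1116.50 + 1 × 504.00/3 ≈ 1285; y = 0.00 + 2 × 630.00/3 ≈ 420.

(1285, 420)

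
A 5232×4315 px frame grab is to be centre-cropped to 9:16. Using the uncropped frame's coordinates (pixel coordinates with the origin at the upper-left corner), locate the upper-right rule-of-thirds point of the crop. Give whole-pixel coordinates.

(3021, 1438)

5232/4315 > 9/16, so the 9:16 crop keeps the full height 4315 and trims width to 4315 × 9/16 = 2427.19 px.
Left offset = (5232 − 2427.19)/2 = 1402.41 px; top offset = 0.
Upper-right is two-thirds across and one-third down within the crop:
x = 1402.41 + 2 × 2427.19/3 ≈ 3021; y = 0.00 + 1 × 4315.00/3 ≈ 1438.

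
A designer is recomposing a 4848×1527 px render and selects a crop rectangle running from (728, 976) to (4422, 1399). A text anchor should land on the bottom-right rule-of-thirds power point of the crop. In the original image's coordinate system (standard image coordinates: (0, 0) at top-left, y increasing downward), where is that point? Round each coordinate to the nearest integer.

Crop width = 4422 − 728 = 3694 px; one third is 1231.33 px.
Crop height = 1399 − 976 = 423 px; one third is 141.00 px.
The bottom-right point is two-thirds across and two-thirds down within the crop:
x = 728 + 2 × 1231.33 ≈ 3191; y = 976 + 2 × 141.00 ≈ 1258.

(3191, 1258)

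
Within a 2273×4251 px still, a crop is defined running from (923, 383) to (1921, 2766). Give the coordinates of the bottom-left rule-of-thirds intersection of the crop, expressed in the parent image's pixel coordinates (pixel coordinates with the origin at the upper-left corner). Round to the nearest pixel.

(1256, 1972)

Crop width = 1921 − 923 = 998 px; one third is 332.67 px.
Crop height = 2766 − 383 = 2383 px; one third is 794.33 px.
The bottom-left point is one-third across and two-thirds down within the crop:
x = 923 + 1 × 332.67 ≈ 1256; y = 383 + 2 × 794.33 ≈ 1972.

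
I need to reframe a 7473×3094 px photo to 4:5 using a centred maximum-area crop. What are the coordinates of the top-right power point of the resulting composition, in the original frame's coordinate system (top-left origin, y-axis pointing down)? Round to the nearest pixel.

x = 4149 px, y = 1031 px

7473/3094 > 4/5, so the 4:5 crop keeps the full height 3094 and trims width to 3094 × 4/5 = 2475.20 px.
Left offset = (7473 − 2475.20)/2 = 2498.90 px; top offset = 0.
Top-right is two-thirds across and one-third down within the crop:
x = 2498.90 + 2 × 2475.20/3 ≈ 4149; y = 0.00 + 1 × 3094.00/3 ≈ 1031.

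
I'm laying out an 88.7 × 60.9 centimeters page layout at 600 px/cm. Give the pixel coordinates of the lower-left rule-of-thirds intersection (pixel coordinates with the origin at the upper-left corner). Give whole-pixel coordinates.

(17740, 24360)

In pixels the canvas is 88.7 × 600 = 53220 wide and 60.9 × 600 = 36540 tall.
The lower-left point is one-third across and two-thirds down:
x = 1 × 53220/3 ≈ 17740; y = 2 × 36540/3 ≈ 24360.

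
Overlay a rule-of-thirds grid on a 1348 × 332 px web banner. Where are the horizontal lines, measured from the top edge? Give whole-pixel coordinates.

332 / 3 = 110.67, so the horizontal lines sit at one and two thirds of 332.

y = 111 px and y = 221 px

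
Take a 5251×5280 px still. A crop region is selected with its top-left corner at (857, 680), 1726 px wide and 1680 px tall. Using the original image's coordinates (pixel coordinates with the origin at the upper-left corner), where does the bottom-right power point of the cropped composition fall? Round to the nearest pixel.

x = 2008 px, y = 1800 px

One third of the crop width 1726 is 575.33 px.
One third of the crop height 1680 is 560.00 px.
The bottom-right point is two-thirds across and two-thirds down within the crop:
x = 857 + 2 × 575.33 ≈ 2008; y = 680 + 2 × 560.00 ≈ 1800.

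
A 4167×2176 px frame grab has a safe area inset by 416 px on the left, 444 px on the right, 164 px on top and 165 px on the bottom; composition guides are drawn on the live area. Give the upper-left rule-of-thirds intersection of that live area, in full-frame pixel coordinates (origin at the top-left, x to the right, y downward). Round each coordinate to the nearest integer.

Content width = 4167 − 416 − 444 = 3307 px; content height = 2176 − 164 − 165 = 1847 px.
Upper-left is one-third across and one-third down within the live area.
x = 416 + 1 × 3307/3 = 416 + 1102.33 ≈ 1518
y = 164 + 1 × 1847/3 = 164 + 615.67 ≈ 780

(1518, 780)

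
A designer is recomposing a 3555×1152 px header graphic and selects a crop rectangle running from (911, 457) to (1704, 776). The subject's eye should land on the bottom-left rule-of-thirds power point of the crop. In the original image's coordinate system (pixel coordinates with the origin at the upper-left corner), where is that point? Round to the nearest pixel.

x = 1175 px, y = 670 px

Crop width = 1704 − 911 = 793 px; one third is 264.33 px.
Crop height = 776 − 457 = 319 px; one third is 106.33 px.
The bottom-left point is one-third across and two-thirds down within the crop:
x = 911 + 1 × 264.33 ≈ 1175; y = 457 + 2 × 106.33 ≈ 670.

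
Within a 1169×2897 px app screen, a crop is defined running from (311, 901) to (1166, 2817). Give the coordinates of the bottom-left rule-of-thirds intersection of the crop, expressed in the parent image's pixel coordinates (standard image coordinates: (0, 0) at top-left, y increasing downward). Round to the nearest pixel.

(596, 2178)

Crop width = 1166 − 311 = 855 px; one third is 285.00 px.
Crop height = 2817 − 901 = 1916 px; one third is 638.67 px.
The bottom-left point is one-third across and two-thirds down within the crop:
x = 311 + 1 × 285.00 ≈ 596; y = 901 + 2 × 638.67 ≈ 2178.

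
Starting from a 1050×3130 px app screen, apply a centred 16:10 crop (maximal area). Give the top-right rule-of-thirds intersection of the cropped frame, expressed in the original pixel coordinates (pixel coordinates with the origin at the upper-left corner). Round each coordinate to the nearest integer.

(700, 1456)

1050/3130 < 16/10, so the 16:10 crop keeps the full width 1050 and trims height to 1050 × 10/16 = 656.25 px.
Top offset = (3130 − 656.25)/2 = 1236.88 px; left offset = 0.
Top-right is two-thirds across and one-third down within the crop:
x = 0.00 + 2 × 1050.00/3 ≈ 700; y = 1236.88 + 1 × 656.25/3 ≈ 1456.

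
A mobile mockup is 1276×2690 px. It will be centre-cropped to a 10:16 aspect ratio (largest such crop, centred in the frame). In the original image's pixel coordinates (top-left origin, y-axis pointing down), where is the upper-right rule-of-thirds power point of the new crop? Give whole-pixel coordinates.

1276/2690 < 10/16, so the 10:16 crop keeps the full width 1276 and trims height to 1276 × 16/10 = 2041.60 px.
Top offset = (2690 − 2041.60)/2 = 324.20 px; left offset = 0.
Upper-right is two-thirds across and one-third down within the crop:
x = 0.00 + 2 × 1276.00/3 ≈ 851; y = 324.20 + 1 × 2041.60/3 ≈ 1005.

(851, 1005)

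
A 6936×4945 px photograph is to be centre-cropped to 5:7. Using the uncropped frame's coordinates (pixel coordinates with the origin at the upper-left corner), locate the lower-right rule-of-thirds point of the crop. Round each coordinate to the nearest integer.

6936/4945 > 5/7, so the 5:7 crop keeps the full height 4945 and trims width to 4945 × 5/7 = 3532.14 px.
Left offset = (6936 − 3532.14)/2 = 1701.93 px; top offset = 0.
Lower-right is two-thirds across and two-thirds down within the crop:
x = 1701.93 + 2 × 3532.14/3 ≈ 4057; y = 0.00 + 2 × 4945.00/3 ≈ 3297.

(4057, 3297)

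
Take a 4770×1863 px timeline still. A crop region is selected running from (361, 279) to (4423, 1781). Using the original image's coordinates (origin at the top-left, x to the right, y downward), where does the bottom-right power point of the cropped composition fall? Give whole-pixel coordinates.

(3069, 1280)

Crop width = 4423 − 361 = 4062 px; one third is 1354.00 px.
Crop height = 1781 − 279 = 1502 px; one third is 500.67 px.
The bottom-right point is two-thirds across and two-thirds down within the crop:
x = 361 + 2 × 1354.00 ≈ 3069; y = 279 + 2 × 500.67 ≈ 1280.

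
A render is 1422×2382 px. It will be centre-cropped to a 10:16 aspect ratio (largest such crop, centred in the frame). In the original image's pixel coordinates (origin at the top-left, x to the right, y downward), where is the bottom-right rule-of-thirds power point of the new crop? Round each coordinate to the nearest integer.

x = 948 px, y = 1570 px

1422/2382 < 10/16, so the 10:16 crop keeps the full width 1422 and trims height to 1422 × 16/10 = 2275.20 px.
Top offset = (2382 − 2275.20)/2 = 53.40 px; left offset = 0.
Bottom-right is two-thirds across and two-thirds down within the crop:
x = 0.00 + 2 × 1422.00/3 ≈ 948; y = 53.40 + 2 × 2275.20/3 ≈ 1570.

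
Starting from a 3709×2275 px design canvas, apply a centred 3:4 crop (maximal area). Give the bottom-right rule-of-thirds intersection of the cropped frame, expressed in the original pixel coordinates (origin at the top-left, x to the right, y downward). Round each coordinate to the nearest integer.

3709/2275 > 3/4, so the 3:4 crop keeps the full height 2275 and trims width to 2275 × 3/4 = 1706.25 px.
Left offset = (3709 − 1706.25)/2 = 1001.38 px; top offset = 0.
Bottom-right is two-thirds across and two-thirds down within the crop:
x = 1001.38 + 2 × 1706.25/3 ≈ 2139; y = 0.00 + 2 × 2275.00/3 ≈ 1517.

x = 2139 px, y = 1517 px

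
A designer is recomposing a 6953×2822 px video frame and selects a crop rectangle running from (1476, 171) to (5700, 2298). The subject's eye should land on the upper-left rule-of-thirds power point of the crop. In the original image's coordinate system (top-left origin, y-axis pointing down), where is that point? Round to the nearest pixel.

x = 2884 px, y = 880 px

Crop width = 5700 − 1476 = 4224 px; one third is 1408.00 px.
Crop height = 2298 − 171 = 2127 px; one third is 709.00 px.
The upper-left point is one-third across and one-third down within the crop:
x = 1476 + 1 × 1408.00 ≈ 2884; y = 171 + 1 × 709.00 ≈ 880.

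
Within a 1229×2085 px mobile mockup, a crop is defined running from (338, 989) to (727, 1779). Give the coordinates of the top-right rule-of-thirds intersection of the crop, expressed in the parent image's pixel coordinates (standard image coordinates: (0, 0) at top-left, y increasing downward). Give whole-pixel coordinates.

(597, 1252)

Crop width = 727 − 338 = 389 px; one third is 129.67 px.
Crop height = 1779 − 989 = 790 px; one third is 263.33 px.
The top-right point is two-thirds across and one-third down within the crop:
x = 338 + 2 × 129.67 ≈ 597; y = 989 + 1 × 263.33 ≈ 1252.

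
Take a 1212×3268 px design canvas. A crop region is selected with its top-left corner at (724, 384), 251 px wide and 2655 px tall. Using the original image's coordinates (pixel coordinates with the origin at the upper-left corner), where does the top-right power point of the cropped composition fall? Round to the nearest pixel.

(891, 1269)

One third of the crop width 251 is 83.67 px.
One third of the crop height 2655 is 885.00 px.
The top-right point is two-thirds across and one-third down within the crop:
x = 724 + 2 × 83.67 ≈ 891; y = 384 + 1 × 885.00 ≈ 1269.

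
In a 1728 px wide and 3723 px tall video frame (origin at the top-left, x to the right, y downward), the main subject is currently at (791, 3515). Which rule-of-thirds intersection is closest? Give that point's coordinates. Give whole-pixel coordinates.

Third lines: x ∈ {576, 1152}, y ∈ {1241, 2482}.
791 is closer to x = 576; 3515 is closer to y = 2482.
So the nearest intersection is the lower-left power point.

(576, 2482)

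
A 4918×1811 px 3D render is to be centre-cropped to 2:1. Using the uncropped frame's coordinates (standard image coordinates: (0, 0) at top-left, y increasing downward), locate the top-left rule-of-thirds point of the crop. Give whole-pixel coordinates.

4918/1811 > 2/1, so the 2:1 crop keeps the full height 1811 and trims width to 1811 × 2/1 = 3622.00 px.
Left offset = (4918 − 3622.00)/2 = 648.00 px; top offset = 0.
Top-left is one-third across and one-third down within the crop:
x = 648.00 + 1 × 3622.00/3 ≈ 1855; y = 0.00 + 1 × 1811.00/3 ≈ 604.

(1855, 604)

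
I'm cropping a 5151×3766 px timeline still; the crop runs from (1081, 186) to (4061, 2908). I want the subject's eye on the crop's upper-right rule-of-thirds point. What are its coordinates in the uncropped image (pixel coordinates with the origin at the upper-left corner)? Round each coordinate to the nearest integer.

Crop width = 4061 − 1081 = 2980 px; one third is 993.33 px.
Crop height = 2908 − 186 = 2722 px; one third is 907.33 px.
The upper-right point is two-thirds across and one-third down within the crop:
x = 1081 + 2 × 993.33 ≈ 3068; y = 186 + 1 × 907.33 ≈ 1093.

(3068, 1093)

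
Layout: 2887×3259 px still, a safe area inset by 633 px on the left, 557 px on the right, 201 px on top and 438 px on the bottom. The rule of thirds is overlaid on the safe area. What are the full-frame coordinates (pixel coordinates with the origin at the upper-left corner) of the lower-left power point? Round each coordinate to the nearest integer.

Content width = 2887 − 633 − 557 = 1697 px; content height = 3259 − 201 − 438 = 2620 px.
Lower-left is one-third across and two-thirds down within the safe area.
x = 633 + 1 × 1697/3 = 633 + 565.67 ≈ 1199
y = 201 + 2 × 2620/3 = 201 + 1746.67 ≈ 1948

x = 1199 px, y = 1948 px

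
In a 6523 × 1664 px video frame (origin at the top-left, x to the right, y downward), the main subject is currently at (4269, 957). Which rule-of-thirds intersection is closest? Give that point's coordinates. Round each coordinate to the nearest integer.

x = 4349 px, y = 1109 px

Third lines: x ∈ {2174, 4349}, y ∈ {555, 1109}.
4269 is closer to x = 4349; 957 is closer to y = 1109.
So the nearest intersection is the lower-right power point.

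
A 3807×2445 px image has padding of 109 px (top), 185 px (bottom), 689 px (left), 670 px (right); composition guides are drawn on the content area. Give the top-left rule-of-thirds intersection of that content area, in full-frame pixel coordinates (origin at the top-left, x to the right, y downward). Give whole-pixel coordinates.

Content width = 3807 − 689 − 670 = 2448 px; content height = 2445 − 109 − 185 = 2151 px.
Top-left is one-third across and one-third down within the content area.
x = 689 + 1 × 2448/3 = 689 + 816.00 ≈ 1505
y = 109 + 1 × 2151/3 = 109 + 717.00 ≈ 826

(1505, 826)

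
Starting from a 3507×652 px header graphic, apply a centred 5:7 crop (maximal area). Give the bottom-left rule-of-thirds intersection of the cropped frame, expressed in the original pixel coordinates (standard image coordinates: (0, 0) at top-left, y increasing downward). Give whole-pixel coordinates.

3507/652 > 5/7, so the 5:7 crop keeps the full height 652 and trims width to 652 × 5/7 = 465.71 px.
Left offset = (3507 − 465.71)/2 = 1520.64 px; top offset = 0.
Bottom-left is one-third across and two-thirds down within the crop:
x = 1520.64 + 1 × 465.71/3 ≈ 1676; y = 0.00 + 2 × 652.00/3 ≈ 435.

x = 1676 px, y = 435 px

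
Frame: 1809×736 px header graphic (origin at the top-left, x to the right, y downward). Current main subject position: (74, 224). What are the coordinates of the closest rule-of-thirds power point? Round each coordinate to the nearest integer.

Third lines: x ∈ {603, 1206}, y ∈ {245, 491}.
74 is closer to x = 603; 224 is closer to y = 245.
So the nearest intersection is the upper-left power point.

x = 603 px, y = 245 px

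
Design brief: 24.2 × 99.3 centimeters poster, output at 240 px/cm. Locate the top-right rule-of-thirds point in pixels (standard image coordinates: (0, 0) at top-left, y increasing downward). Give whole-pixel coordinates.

(3872, 7944)

In pixels the canvas is 24.2 × 240 = 5808 wide and 99.3 × 240 = 23832 tall.
The top-right point is two-thirds across and one-third down:
x = 2 × 5808/3 ≈ 3872; y = 1 × 23832/3 ≈ 7944.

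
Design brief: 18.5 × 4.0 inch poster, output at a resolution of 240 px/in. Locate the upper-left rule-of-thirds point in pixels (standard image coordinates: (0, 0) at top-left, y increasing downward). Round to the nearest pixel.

(1480, 320)

In pixels the canvas is 18.5 × 240 = 4440 wide and 4.0 × 240 = 960 tall.
The upper-left point is one-third across and one-third down:
x = 1 × 4440/3 ≈ 1480; y = 1 × 960/3 ≈ 320.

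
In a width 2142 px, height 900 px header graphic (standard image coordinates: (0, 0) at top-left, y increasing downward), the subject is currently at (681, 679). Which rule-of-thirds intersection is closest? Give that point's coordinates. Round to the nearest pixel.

(714, 600)

Third lines: x ∈ {714, 1428}, y ∈ {300, 600}.
681 is closer to x = 714; 679 is closer to y = 600.
So the nearest intersection is the lower-left power point.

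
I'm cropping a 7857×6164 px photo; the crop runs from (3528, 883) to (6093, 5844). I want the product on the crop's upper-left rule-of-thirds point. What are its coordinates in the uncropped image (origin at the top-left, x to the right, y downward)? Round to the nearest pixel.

Crop width = 6093 − 3528 = 2565 px; one third is 855.00 px.
Crop height = 5844 − 883 = 4961 px; one third is 1653.67 px.
The upper-left point is one-third across and one-third down within the crop:
x = 3528 + 1 × 855.00 ≈ 4383; y = 883 + 1 × 1653.67 ≈ 2537.

x = 4383 px, y = 2537 px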